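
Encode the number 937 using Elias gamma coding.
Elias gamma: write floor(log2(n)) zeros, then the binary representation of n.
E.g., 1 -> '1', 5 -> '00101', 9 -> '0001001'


num_bits = floor(log2(937)) + 1 = 10
leading_zeros = num_bits - 1 = 9
binary(937) = 1110101001

Elias gamma(937) = '000000000' + '1110101001' = 0000000001110101001 (19 bits)


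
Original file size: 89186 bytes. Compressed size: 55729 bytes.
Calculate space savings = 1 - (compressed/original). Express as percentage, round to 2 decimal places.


ratio = compressed/original = 55729/89186 = 0.624863
savings = 1 - ratio = 1 - 0.624863 = 0.375137
as a percentage: 0.375137 * 100 = 37.51%

Space savings = 1 - 55729/89186 = 37.51%


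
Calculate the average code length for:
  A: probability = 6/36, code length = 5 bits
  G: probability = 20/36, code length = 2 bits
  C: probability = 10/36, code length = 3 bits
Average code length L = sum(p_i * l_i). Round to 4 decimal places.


Weighted contributions p_i * l_i:
  A: (6/36) * 5 = 30/36
  G: (20/36) * 2 = 40/36
  C: (10/36) * 3 = 30/36
Sum = (30 + 40 + 30)/36 = 100/36

L = 100/36 = 2.7778 bits/symbol


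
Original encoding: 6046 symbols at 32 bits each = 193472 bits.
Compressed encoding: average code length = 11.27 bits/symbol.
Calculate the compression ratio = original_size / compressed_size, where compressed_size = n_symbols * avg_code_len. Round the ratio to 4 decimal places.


original_size = n_symbols * orig_bits = 6046 * 32 = 193472 bits
compressed_size = n_symbols * avg_code_len = 6046 * 11.27 = 68138.42 bits
ratio = original_size / compressed_size = 193472 / 68138.42 = 2.8394

Compression ratio = 2.8394


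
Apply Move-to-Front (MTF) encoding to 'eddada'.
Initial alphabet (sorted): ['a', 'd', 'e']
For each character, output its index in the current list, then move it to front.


MTF encoding:
'e': index 2 in ['a', 'd', 'e'] -> ['e', 'a', 'd']
'd': index 2 in ['e', 'a', 'd'] -> ['d', 'e', 'a']
'd': index 0 in ['d', 'e', 'a'] -> ['d', 'e', 'a']
'a': index 2 in ['d', 'e', 'a'] -> ['a', 'd', 'e']
'd': index 1 in ['a', 'd', 'e'] -> ['d', 'a', 'e']
'a': index 1 in ['d', 'a', 'e'] -> ['a', 'd', 'e']


Output: [2, 2, 0, 2, 1, 1]


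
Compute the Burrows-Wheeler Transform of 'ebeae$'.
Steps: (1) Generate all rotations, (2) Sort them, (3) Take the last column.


Rotations (sorted):
  0: $ebeae -> last char: e
  1: ae$ebe -> last char: e
  2: beae$e -> last char: e
  3: e$ebea -> last char: a
  4: eae$eb -> last char: b
  5: ebeae$ -> last char: $


BWT = eeeab$


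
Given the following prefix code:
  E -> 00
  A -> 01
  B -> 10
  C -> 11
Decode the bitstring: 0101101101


Decoding step by step:
Bits 01 -> A
Bits 01 -> A
Bits 10 -> B
Bits 11 -> C
Bits 01 -> A


Decoded message: AABCA


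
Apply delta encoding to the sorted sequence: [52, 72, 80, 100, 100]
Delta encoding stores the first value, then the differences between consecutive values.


First value: 52
Deltas:
  72 - 52 = 20
  80 - 72 = 8
  100 - 80 = 20
  100 - 100 = 0


Delta encoded: [52, 20, 8, 20, 0]


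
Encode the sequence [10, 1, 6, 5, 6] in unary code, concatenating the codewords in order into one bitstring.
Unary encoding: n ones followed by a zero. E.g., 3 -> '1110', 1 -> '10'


Encode each number as n ones followed by a terminating 0:
  10 -> 11111111110 (11 bits)
  1 -> 10 (2 bits)
  6 -> 1111110 (7 bits)
  5 -> 111110 (6 bits)
  6 -> 1111110 (7 bits)
Total length = 11 + 2 + 7 + 6 + 7 = 33 bits.

Unary([10, 1, 6, 5, 6]) = 111111111101011111101111101111110 (33 bits)


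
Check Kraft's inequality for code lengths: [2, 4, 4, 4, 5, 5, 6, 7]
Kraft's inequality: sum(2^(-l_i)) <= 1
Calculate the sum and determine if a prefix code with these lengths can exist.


Sum = 2^(-2) + 2^(-4) + 2^(-4) + 2^(-4) + 2^(-5) + 2^(-5) + 2^(-6) + 2^(-7)
    = 0.25 + 0.0625 + 0.0625 + 0.0625 + 0.03125 + 0.03125 + 0.015625 + 0.0078125
    = 67/128 = 0.5234375
Since 0.5234375 <= 1, Kraft's inequality IS satisfied.
A prefix code with these lengths CAN exist.

Kraft sum = 0.5234375. Satisfied.


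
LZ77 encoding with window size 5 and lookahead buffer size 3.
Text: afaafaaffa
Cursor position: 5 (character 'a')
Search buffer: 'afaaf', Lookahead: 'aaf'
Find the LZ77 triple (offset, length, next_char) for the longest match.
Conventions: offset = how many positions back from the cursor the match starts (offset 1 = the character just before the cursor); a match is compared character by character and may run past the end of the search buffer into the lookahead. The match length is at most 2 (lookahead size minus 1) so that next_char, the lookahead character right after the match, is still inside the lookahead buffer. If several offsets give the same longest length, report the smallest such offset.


Try each offset into the search buffer:
  offset=1 (pos 4, char 'f'): match length 0
  offset=2 (pos 3, char 'a'): match length 1
  offset=3 (pos 2, char 'a'): match length 2
  offset=4 (pos 1, char 'f'): match length 0
  offset=5 (pos 0, char 'a'): match length 1
Longest match has length 2 at offset 3.
next_char = character at position 5 + 2 = 7 -> 'f'

Best match: offset=3, length=2 (matching 'aa' starting at position 2)
LZ77 triple: (3, 2, 'f')


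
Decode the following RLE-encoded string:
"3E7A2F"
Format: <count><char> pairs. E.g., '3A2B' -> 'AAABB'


Expanding each <count><char> pair:
  3E -> 'EEE'
  7A -> 'AAAAAAA'
  2F -> 'FF'

Decoded = EEEAAAAAAAFF


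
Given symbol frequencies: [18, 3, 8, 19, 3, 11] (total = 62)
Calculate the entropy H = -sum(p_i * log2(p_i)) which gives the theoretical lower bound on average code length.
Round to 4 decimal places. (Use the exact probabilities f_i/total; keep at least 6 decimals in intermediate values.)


Per-symbol terms -p_i * log2(p_i) with p_i = f_i/62:
  p = 18/62 = 0.290323: log2(p) = -1.784271, -p*log2(p) = 0.518014
  p = 3/62 = 0.048387: log2(p) = -4.369234, -p*log2(p) = 0.211415
  p = 8/62 = 0.129032: log2(p) = -2.954196, -p*log2(p) = 0.381187
  p = 19/62 = 0.306452: log2(p) = -1.706269, -p*log2(p) = 0.522889
  p = 3/62 = 0.048387: log2(p) = -4.369234, -p*log2(p) = 0.211415
  p = 11/62 = 0.177419: log2(p) = -2.494765, -p*log2(p) = 0.442620
H = 0.518014 + 0.211415 + 0.381187 + 0.522889 + 0.211415 + 0.442620 = 2.287540

H = 2.2875 bits/symbol


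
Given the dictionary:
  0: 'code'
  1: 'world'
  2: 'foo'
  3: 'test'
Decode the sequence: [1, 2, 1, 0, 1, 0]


Look up each index in the dictionary:
  1 -> 'world'
  2 -> 'foo'
  1 -> 'world'
  0 -> 'code'
  1 -> 'world'
  0 -> 'code'

Decoded: "world foo world code world code"


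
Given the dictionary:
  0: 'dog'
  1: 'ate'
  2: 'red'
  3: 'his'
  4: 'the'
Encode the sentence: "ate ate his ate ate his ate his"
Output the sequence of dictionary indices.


Look up each word in the dictionary:
  'ate' -> 1
  'ate' -> 1
  'his' -> 3
  'ate' -> 1
  'ate' -> 1
  'his' -> 3
  'ate' -> 1
  'his' -> 3

Encoded: [1, 1, 3, 1, 1, 3, 1, 3]


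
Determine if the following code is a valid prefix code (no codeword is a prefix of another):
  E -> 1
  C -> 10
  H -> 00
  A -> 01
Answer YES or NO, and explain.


Checking each pair (does one codeword prefix another?):
  E='1' vs C='10': prefix -- VIOLATION

NO -- this is NOT a valid prefix code. E (1) is a prefix of C (10).


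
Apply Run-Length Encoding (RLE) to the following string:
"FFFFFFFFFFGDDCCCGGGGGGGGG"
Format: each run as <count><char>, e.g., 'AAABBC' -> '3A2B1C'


Scanning runs left to right:
  i=0: run of 'F' x 10 -> '10F'
  i=10: run of 'G' x 1 -> '1G'
  i=11: run of 'D' x 2 -> '2D'
  i=13: run of 'C' x 3 -> '3C'
  i=16: run of 'G' x 9 -> '9G'

RLE = 10F1G2D3C9G


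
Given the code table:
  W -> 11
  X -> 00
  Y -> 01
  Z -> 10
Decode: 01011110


Decoding:
01 -> Y
01 -> Y
11 -> W
10 -> Z


Result: YYWZ


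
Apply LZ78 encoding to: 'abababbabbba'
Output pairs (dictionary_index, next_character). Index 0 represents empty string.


LZ78 encoding steps:
Dictionary: {0: ''}
Step 1: w='' (idx 0), next='a' -> output (0, 'a'), add 'a' as idx 1
Step 2: w='' (idx 0), next='b' -> output (0, 'b'), add 'b' as idx 2
Step 3: w='a' (idx 1), next='b' -> output (1, 'b'), add 'ab' as idx 3
Step 4: w='ab' (idx 3), next='b' -> output (3, 'b'), add 'abb' as idx 4
Step 5: w='abb' (idx 4), next='b' -> output (4, 'b'), add 'abbb' as idx 5
Step 6: w='a' (idx 1), end of input -> output (1, '')


Encoded: [(0, 'a'), (0, 'b'), (1, 'b'), (3, 'b'), (4, 'b'), (1, '')]


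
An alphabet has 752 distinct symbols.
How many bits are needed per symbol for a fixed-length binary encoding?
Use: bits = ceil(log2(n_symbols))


log2(752) = 9.5546
Bracket: 2^9 = 512 < 752 <= 2^10 = 1024
So ceil(log2(752)) = 10

bits = ceil(log2(752)) = ceil(9.5546) = 10 bits


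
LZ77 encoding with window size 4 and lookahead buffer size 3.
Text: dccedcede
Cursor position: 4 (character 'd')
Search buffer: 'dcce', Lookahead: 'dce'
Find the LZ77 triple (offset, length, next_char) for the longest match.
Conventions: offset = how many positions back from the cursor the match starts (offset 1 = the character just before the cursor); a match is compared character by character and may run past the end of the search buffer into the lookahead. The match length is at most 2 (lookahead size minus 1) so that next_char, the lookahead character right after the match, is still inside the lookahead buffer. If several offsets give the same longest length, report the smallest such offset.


Try each offset into the search buffer:
  offset=1 (pos 3, char 'e'): match length 0
  offset=2 (pos 2, char 'c'): match length 0
  offset=3 (pos 1, char 'c'): match length 0
  offset=4 (pos 0, char 'd'): match length 2
Longest match has length 2 at offset 4.
next_char = character at position 4 + 2 = 6 -> 'e'

Best match: offset=4, length=2 (matching 'dc' starting at position 0)
LZ77 triple: (4, 2, 'e')


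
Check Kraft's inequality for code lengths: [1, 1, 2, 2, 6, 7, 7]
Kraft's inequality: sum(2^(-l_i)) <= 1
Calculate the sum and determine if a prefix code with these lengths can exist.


Sum = 2^(-1) + 2^(-1) + 2^(-2) + 2^(-2) + 2^(-6) + 2^(-7) + 2^(-7)
    = 0.5 + 0.5 + 0.25 + 0.25 + 0.015625 + 0.0078125 + 0.0078125
    = 196/128 = 1.53125
Since 1.53125 > 1, Kraft's inequality is NOT satisfied.
A prefix code with these lengths CANNOT exist.

Kraft sum = 1.53125. Not satisfied.


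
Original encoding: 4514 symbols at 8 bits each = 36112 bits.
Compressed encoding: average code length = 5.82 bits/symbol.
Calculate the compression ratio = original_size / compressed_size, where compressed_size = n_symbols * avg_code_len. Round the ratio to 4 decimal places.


original_size = n_symbols * orig_bits = 4514 * 8 = 36112 bits
compressed_size = n_symbols * avg_code_len = 4514 * 5.82 = 26271.48 bits
ratio = original_size / compressed_size = 36112 / 26271.48 = 1.3746

Compression ratio = 1.3746


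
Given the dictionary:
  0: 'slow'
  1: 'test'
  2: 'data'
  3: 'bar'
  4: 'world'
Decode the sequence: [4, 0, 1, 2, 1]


Look up each index in the dictionary:
  4 -> 'world'
  0 -> 'slow'
  1 -> 'test'
  2 -> 'data'
  1 -> 'test'

Decoded: "world slow test data test"


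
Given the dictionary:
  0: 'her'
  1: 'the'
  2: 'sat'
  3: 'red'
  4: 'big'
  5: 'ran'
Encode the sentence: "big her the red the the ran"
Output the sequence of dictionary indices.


Look up each word in the dictionary:
  'big' -> 4
  'her' -> 0
  'the' -> 1
  'red' -> 3
  'the' -> 1
  'the' -> 1
  'ran' -> 5

Encoded: [4, 0, 1, 3, 1, 1, 5]


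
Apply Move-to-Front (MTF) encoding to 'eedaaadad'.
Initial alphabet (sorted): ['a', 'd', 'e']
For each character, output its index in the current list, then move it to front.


MTF encoding:
'e': index 2 in ['a', 'd', 'e'] -> ['e', 'a', 'd']
'e': index 0 in ['e', 'a', 'd'] -> ['e', 'a', 'd']
'd': index 2 in ['e', 'a', 'd'] -> ['d', 'e', 'a']
'a': index 2 in ['d', 'e', 'a'] -> ['a', 'd', 'e']
'a': index 0 in ['a', 'd', 'e'] -> ['a', 'd', 'e']
'a': index 0 in ['a', 'd', 'e'] -> ['a', 'd', 'e']
'd': index 1 in ['a', 'd', 'e'] -> ['d', 'a', 'e']
'a': index 1 in ['d', 'a', 'e'] -> ['a', 'd', 'e']
'd': index 1 in ['a', 'd', 'e'] -> ['d', 'a', 'e']


Output: [2, 0, 2, 2, 0, 0, 1, 1, 1]


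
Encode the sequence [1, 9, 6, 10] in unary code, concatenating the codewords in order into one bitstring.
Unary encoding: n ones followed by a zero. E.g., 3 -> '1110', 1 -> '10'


Encode each number as n ones followed by a terminating 0:
  1 -> 10 (2 bits)
  9 -> 1111111110 (10 bits)
  6 -> 1111110 (7 bits)
  10 -> 11111111110 (11 bits)
Total length = 2 + 10 + 7 + 11 = 30 bits.

Unary([1, 9, 6, 10]) = 101111111110111111011111111110 (30 bits)


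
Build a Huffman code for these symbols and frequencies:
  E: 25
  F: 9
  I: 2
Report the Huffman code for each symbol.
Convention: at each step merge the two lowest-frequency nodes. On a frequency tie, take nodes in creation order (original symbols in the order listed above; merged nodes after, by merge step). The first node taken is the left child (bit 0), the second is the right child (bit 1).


Huffman tree construction:
Step 1: Merge I(2) + F(9) = 11
Step 2: Merge (I+F)(11) + E(25) = 36
Read each symbol's code off the tree from the root (left child = 0, right child = 1).

Codes:
  E: 1 (length 1)
  F: 01 (length 2)
  I: 00 (length 2)
Average code length: 47/36 = 1.3056 bits/symbol


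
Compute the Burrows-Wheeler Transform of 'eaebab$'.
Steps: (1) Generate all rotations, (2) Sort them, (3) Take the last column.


Rotations (sorted):
  0: $eaebab -> last char: b
  1: ab$eaeb -> last char: b
  2: aebab$e -> last char: e
  3: b$eaeba -> last char: a
  4: bab$eae -> last char: e
  5: eaebab$ -> last char: $
  6: ebab$ea -> last char: a


BWT = bbeae$a


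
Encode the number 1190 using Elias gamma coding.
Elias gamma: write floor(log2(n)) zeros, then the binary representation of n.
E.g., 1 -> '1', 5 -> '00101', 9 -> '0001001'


num_bits = floor(log2(1190)) + 1 = 11
leading_zeros = num_bits - 1 = 10
binary(1190) = 10010100110

Elias gamma(1190) = '0000000000' + '10010100110' = 000000000010010100110 (21 bits)


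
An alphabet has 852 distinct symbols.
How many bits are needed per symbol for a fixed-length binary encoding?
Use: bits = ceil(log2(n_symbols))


log2(852) = 9.7347
Bracket: 2^9 = 512 < 852 <= 2^10 = 1024
So ceil(log2(852)) = 10

bits = ceil(log2(852)) = ceil(9.7347) = 10 bits


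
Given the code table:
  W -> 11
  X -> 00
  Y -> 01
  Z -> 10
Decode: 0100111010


Decoding:
01 -> Y
00 -> X
11 -> W
10 -> Z
10 -> Z


Result: YXWZZ


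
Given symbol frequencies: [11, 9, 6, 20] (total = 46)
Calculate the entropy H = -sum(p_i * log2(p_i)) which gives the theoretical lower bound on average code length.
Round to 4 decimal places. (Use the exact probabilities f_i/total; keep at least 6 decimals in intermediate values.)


Per-symbol terms -p_i * log2(p_i) with p_i = f_i/46:
  p = 11/46 = 0.239130: log2(p) = -2.064130, -p*log2(p) = 0.493596
  p = 9/46 = 0.195652: log2(p) = -2.353637, -p*log2(p) = 0.460494
  p = 6/46 = 0.130435: log2(p) = -2.938599, -p*log2(p) = 0.383296
  p = 20/46 = 0.434783: log2(p) = -1.201634, -p*log2(p) = 0.522450
H = 0.493596 + 0.460494 + 0.383296 + 0.522450 = 1.859836

H = 1.8598 bits/symbol


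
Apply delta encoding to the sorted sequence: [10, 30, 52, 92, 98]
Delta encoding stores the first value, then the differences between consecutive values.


First value: 10
Deltas:
  30 - 10 = 20
  52 - 30 = 22
  92 - 52 = 40
  98 - 92 = 6


Delta encoded: [10, 20, 22, 40, 6]


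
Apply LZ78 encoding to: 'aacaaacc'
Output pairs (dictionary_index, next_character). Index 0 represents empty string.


LZ78 encoding steps:
Dictionary: {0: ''}
Step 1: w='' (idx 0), next='a' -> output (0, 'a'), add 'a' as idx 1
Step 2: w='a' (idx 1), next='c' -> output (1, 'c'), add 'ac' as idx 2
Step 3: w='a' (idx 1), next='a' -> output (1, 'a'), add 'aa' as idx 3
Step 4: w='ac' (idx 2), next='c' -> output (2, 'c'), add 'acc' as idx 4


Encoded: [(0, 'a'), (1, 'c'), (1, 'a'), (2, 'c')]


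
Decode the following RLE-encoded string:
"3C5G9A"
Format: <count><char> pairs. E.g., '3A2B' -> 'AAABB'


Expanding each <count><char> pair:
  3C -> 'CCC'
  5G -> 'GGGGG'
  9A -> 'AAAAAAAAA'

Decoded = CCCGGGGGAAAAAAAAA


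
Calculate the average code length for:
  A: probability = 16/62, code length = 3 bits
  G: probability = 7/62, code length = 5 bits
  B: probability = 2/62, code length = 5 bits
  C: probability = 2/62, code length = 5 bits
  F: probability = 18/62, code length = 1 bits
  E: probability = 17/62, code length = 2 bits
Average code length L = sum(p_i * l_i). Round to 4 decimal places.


Weighted contributions p_i * l_i:
  A: (16/62) * 3 = 48/62
  G: (7/62) * 5 = 35/62
  B: (2/62) * 5 = 10/62
  C: (2/62) * 5 = 10/62
  F: (18/62) * 1 = 18/62
  E: (17/62) * 2 = 34/62
Sum = (48 + 35 + 10 + 10 + 18 + 34)/62 = 155/62

L = 155/62 = 2.5000 bits/symbol


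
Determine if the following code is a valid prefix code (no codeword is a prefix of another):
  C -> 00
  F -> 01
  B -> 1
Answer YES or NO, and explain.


Checking each pair (does one codeword prefix another?):
  C='00' vs F='01': no prefix
  C='00' vs B='1': no prefix
  F='01' vs C='00': no prefix
  F='01' vs B='1': no prefix
  B='1' vs C='00': no prefix
  B='1' vs F='01': no prefix
No violation found over all pairs.

YES -- this is a valid prefix code. No codeword is a prefix of any other codeword.


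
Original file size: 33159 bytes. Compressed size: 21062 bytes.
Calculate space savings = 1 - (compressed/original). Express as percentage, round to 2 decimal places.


ratio = compressed/original = 21062/33159 = 0.635182
savings = 1 - ratio = 1 - 0.635182 = 0.364818
as a percentage: 0.364818 * 100 = 36.48%

Space savings = 1 - 21062/33159 = 36.48%


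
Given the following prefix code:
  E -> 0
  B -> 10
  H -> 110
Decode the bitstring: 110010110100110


Decoding step by step:
Bits 110 -> H
Bits 0 -> E
Bits 10 -> B
Bits 110 -> H
Bits 10 -> B
Bits 0 -> E
Bits 110 -> H


Decoded message: HEBHBEH


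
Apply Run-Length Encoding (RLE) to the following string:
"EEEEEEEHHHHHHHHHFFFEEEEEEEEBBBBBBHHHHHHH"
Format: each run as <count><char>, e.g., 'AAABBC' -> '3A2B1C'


Scanning runs left to right:
  i=0: run of 'E' x 7 -> '7E'
  i=7: run of 'H' x 9 -> '9H'
  i=16: run of 'F' x 3 -> '3F'
  i=19: run of 'E' x 8 -> '8E'
  i=27: run of 'B' x 6 -> '6B'
  i=33: run of 'H' x 7 -> '7H'

RLE = 7E9H3F8E6B7H


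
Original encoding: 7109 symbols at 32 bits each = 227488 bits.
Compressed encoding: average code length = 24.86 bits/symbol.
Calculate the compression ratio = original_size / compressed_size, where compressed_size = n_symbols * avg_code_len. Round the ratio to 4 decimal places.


original_size = n_symbols * orig_bits = 7109 * 32 = 227488 bits
compressed_size = n_symbols * avg_code_len = 7109 * 24.86 = 176729.74 bits
ratio = original_size / compressed_size = 227488 / 176729.74 = 1.2872

Compression ratio = 1.2872


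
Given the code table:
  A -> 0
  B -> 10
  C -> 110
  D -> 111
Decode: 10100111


Decoding:
10 -> B
10 -> B
0 -> A
111 -> D


Result: BBAD


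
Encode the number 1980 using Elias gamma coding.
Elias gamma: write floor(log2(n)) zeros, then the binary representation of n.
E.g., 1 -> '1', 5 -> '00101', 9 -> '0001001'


num_bits = floor(log2(1980)) + 1 = 11
leading_zeros = num_bits - 1 = 10
binary(1980) = 11110111100

Elias gamma(1980) = '0000000000' + '11110111100' = 000000000011110111100 (21 bits)


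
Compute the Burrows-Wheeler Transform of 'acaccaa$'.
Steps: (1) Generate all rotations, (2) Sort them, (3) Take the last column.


Rotations (sorted):
  0: $acaccaa -> last char: a
  1: a$acacca -> last char: a
  2: aa$acacc -> last char: c
  3: acaccaa$ -> last char: $
  4: accaa$ac -> last char: c
  5: caa$acac -> last char: c
  6: caccaa$a -> last char: a
  7: ccaa$aca -> last char: a


BWT = aac$ccaa


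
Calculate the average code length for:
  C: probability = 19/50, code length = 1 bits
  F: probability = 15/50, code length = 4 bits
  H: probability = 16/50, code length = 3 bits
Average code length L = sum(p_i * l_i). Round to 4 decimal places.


Weighted contributions p_i * l_i:
  C: (19/50) * 1 = 19/50
  F: (15/50) * 4 = 60/50
  H: (16/50) * 3 = 48/50
Sum = (19 + 60 + 48)/50 = 127/50

L = 127/50 = 2.5400 bits/symbol


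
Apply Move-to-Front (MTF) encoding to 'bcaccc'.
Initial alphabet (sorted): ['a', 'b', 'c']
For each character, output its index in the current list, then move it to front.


MTF encoding:
'b': index 1 in ['a', 'b', 'c'] -> ['b', 'a', 'c']
'c': index 2 in ['b', 'a', 'c'] -> ['c', 'b', 'a']
'a': index 2 in ['c', 'b', 'a'] -> ['a', 'c', 'b']
'c': index 1 in ['a', 'c', 'b'] -> ['c', 'a', 'b']
'c': index 0 in ['c', 'a', 'b'] -> ['c', 'a', 'b']
'c': index 0 in ['c', 'a', 'b'] -> ['c', 'a', 'b']


Output: [1, 2, 2, 1, 0, 0]


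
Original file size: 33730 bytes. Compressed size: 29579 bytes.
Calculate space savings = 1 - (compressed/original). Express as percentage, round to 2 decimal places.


ratio = compressed/original = 29579/33730 = 0.876934
savings = 1 - ratio = 1 - 0.876934 = 0.123066
as a percentage: 0.123066 * 100 = 12.31%

Space savings = 1 - 29579/33730 = 12.31%


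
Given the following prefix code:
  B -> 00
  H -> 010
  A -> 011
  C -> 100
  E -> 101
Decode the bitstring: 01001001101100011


Decoding step by step:
Bits 010 -> H
Bits 010 -> H
Bits 011 -> A
Bits 011 -> A
Bits 00 -> B
Bits 011 -> A


Decoded message: HHAABA


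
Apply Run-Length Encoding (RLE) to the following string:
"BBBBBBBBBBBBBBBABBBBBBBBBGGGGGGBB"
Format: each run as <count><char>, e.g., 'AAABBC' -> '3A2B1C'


Scanning runs left to right:
  i=0: run of 'B' x 15 -> '15B'
  i=15: run of 'A' x 1 -> '1A'
  i=16: run of 'B' x 9 -> '9B'
  i=25: run of 'G' x 6 -> '6G'
  i=31: run of 'B' x 2 -> '2B'

RLE = 15B1A9B6G2B


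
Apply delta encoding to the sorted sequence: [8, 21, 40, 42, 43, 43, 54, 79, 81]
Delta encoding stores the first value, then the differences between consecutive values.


First value: 8
Deltas:
  21 - 8 = 13
  40 - 21 = 19
  42 - 40 = 2
  43 - 42 = 1
  43 - 43 = 0
  54 - 43 = 11
  79 - 54 = 25
  81 - 79 = 2


Delta encoded: [8, 13, 19, 2, 1, 0, 11, 25, 2]


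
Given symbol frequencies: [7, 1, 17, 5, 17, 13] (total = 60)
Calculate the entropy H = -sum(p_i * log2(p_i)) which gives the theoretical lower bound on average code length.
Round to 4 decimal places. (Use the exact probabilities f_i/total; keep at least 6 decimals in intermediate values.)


Per-symbol terms -p_i * log2(p_i) with p_i = f_i/60:
  p = 7/60 = 0.116667: log2(p) = -3.099536, -p*log2(p) = 0.361612
  p = 1/60 = 0.016667: log2(p) = -5.906891, -p*log2(p) = 0.098448
  p = 17/60 = 0.283333: log2(p) = -1.819428, -p*log2(p) = 0.515505
  p = 5/60 = 0.083333: log2(p) = -3.584963, -p*log2(p) = 0.298747
  p = 17/60 = 0.283333: log2(p) = -1.819428, -p*log2(p) = 0.515505
  p = 13/60 = 0.216667: log2(p) = -2.206451, -p*log2(p) = 0.478064
H = 0.361612 + 0.098448 + 0.515505 + 0.298747 + 0.515505 + 0.478064 = 2.267881

H = 2.2679 bits/symbol


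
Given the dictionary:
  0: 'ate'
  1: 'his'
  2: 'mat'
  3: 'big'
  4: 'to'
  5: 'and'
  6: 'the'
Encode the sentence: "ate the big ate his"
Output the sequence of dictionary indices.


Look up each word in the dictionary:
  'ate' -> 0
  'the' -> 6
  'big' -> 3
  'ate' -> 0
  'his' -> 1

Encoded: [0, 6, 3, 0, 1]


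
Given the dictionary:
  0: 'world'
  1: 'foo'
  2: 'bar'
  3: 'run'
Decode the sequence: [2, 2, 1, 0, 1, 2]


Look up each index in the dictionary:
  2 -> 'bar'
  2 -> 'bar'
  1 -> 'foo'
  0 -> 'world'
  1 -> 'foo'
  2 -> 'bar'

Decoded: "bar bar foo world foo bar"


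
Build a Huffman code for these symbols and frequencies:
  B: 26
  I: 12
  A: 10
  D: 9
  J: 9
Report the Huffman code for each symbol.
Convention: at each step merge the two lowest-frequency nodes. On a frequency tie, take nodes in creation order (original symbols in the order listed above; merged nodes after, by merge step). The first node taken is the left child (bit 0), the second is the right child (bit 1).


Huffman tree construction:
Step 1: Merge D(9) + J(9) = 18
Step 2: Merge A(10) + I(12) = 22
Step 3: Merge (D+J)(18) + (A+I)(22) = 40
Step 4: Merge B(26) + ((D+J)+(A+I))(40) = 66
Read each symbol's code off the tree from the root (left child = 0, right child = 1).

Codes:
  B: 0 (length 1)
  I: 111 (length 3)
  A: 110 (length 3)
  D: 100 (length 3)
  J: 101 (length 3)
Average code length: 146/66 = 2.2121 bits/symbol


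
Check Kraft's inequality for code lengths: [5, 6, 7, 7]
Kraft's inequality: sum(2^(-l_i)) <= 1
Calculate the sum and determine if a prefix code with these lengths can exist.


Sum = 2^(-5) + 2^(-6) + 2^(-7) + 2^(-7)
    = 0.03125 + 0.015625 + 0.0078125 + 0.0078125
    = 8/128 = 0.0625
Since 0.0625 <= 1, Kraft's inequality IS satisfied.
A prefix code with these lengths CAN exist.

Kraft sum = 0.0625. Satisfied.


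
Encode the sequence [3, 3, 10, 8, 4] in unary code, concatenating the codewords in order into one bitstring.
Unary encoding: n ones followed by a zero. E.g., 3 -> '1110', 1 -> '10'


Encode each number as n ones followed by a terminating 0:
  3 -> 1110 (4 bits)
  3 -> 1110 (4 bits)
  10 -> 11111111110 (11 bits)
  8 -> 111111110 (9 bits)
  4 -> 11110 (5 bits)
Total length = 4 + 4 + 11 + 9 + 5 = 33 bits.

Unary([3, 3, 10, 8, 4]) = 111011101111111111011111111011110 (33 bits)


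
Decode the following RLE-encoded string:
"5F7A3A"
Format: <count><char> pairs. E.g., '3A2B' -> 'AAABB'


Expanding each <count><char> pair:
  5F -> 'FFFFF'
  7A -> 'AAAAAAA'
  3A -> 'AAA'

Decoded = FFFFFAAAAAAAAAA


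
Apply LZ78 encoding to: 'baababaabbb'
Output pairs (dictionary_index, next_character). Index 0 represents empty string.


LZ78 encoding steps:
Dictionary: {0: ''}
Step 1: w='' (idx 0), next='b' -> output (0, 'b'), add 'b' as idx 1
Step 2: w='' (idx 0), next='a' -> output (0, 'a'), add 'a' as idx 2
Step 3: w='a' (idx 2), next='b' -> output (2, 'b'), add 'ab' as idx 3
Step 4: w='ab' (idx 3), next='a' -> output (3, 'a'), add 'aba' as idx 4
Step 5: w='ab' (idx 3), next='b' -> output (3, 'b'), add 'abb' as idx 5
Step 6: w='b' (idx 1), end of input -> output (1, '')


Encoded: [(0, 'b'), (0, 'a'), (2, 'b'), (3, 'a'), (3, 'b'), (1, '')]


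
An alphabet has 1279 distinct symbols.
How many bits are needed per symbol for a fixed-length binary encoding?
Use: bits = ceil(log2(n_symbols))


log2(1279) = 10.3208
Bracket: 2^10 = 1024 < 1279 <= 2^11 = 2048
So ceil(log2(1279)) = 11

bits = ceil(log2(1279)) = ceil(10.3208) = 11 bits


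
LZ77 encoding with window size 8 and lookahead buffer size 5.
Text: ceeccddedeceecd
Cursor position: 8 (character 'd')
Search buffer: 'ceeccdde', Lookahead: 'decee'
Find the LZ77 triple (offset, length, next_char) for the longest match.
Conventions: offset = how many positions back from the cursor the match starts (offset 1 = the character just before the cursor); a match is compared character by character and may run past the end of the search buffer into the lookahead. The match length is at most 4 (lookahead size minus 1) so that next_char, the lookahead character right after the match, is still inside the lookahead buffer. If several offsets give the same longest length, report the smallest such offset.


Try each offset into the search buffer:
  offset=1 (pos 7, char 'e'): match length 0
  offset=2 (pos 6, char 'd'): match length 2
  offset=3 (pos 5, char 'd'): match length 1
  offset=4 (pos 4, char 'c'): match length 0
  offset=5 (pos 3, char 'c'): match length 0
  offset=6 (pos 2, char 'e'): match length 0
  offset=7 (pos 1, char 'e'): match length 0
  offset=8 (pos 0, char 'c'): match length 0
Longest match has length 2 at offset 2.
next_char = character at position 8 + 2 = 10 -> 'c'

Best match: offset=2, length=2 (matching 'de' starting at position 6)
LZ77 triple: (2, 2, 'c')


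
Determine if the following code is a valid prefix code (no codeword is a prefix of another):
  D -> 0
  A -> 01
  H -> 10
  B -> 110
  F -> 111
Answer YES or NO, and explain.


Checking each pair (does one codeword prefix another?):
  D='0' vs A='01': prefix -- VIOLATION

NO -- this is NOT a valid prefix code. D (0) is a prefix of A (01).


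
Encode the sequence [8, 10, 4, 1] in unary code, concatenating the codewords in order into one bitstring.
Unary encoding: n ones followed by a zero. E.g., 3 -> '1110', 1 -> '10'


Encode each number as n ones followed by a terminating 0:
  8 -> 111111110 (9 bits)
  10 -> 11111111110 (11 bits)
  4 -> 11110 (5 bits)
  1 -> 10 (2 bits)
Total length = 9 + 11 + 5 + 2 = 27 bits.

Unary([8, 10, 4, 1]) = 111111110111111111101111010 (27 bits)


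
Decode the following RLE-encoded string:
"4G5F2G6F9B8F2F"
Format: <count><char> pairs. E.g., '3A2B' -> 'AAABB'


Expanding each <count><char> pair:
  4G -> 'GGGG'
  5F -> 'FFFFF'
  2G -> 'GG'
  6F -> 'FFFFFF'
  9B -> 'BBBBBBBBB'
  8F -> 'FFFFFFFF'
  2F -> 'FF'

Decoded = GGGGFFFFFGGFFFFFFBBBBBBBBBFFFFFFFFFF


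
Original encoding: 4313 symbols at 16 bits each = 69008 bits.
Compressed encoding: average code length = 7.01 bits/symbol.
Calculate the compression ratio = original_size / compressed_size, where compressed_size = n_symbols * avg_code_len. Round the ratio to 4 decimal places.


original_size = n_symbols * orig_bits = 4313 * 16 = 69008 bits
compressed_size = n_symbols * avg_code_len = 4313 * 7.01 = 30234.13 bits
ratio = original_size / compressed_size = 69008 / 30234.13 = 2.2825

Compression ratio = 2.2825


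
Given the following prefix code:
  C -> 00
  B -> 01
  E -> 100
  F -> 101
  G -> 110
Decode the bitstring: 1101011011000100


Decoding step by step:
Bits 110 -> G
Bits 101 -> F
Bits 101 -> F
Bits 100 -> E
Bits 01 -> B
Bits 00 -> C


Decoded message: GFFEBC


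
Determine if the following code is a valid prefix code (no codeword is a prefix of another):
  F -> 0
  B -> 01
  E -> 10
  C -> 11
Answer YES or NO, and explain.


Checking each pair (does one codeword prefix another?):
  F='0' vs B='01': prefix -- VIOLATION

NO -- this is NOT a valid prefix code. F (0) is a prefix of B (01).


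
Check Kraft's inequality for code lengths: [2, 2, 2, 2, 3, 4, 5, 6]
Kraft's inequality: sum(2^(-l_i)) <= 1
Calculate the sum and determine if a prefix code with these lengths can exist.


Sum = 2^(-2) + 2^(-2) + 2^(-2) + 2^(-2) + 2^(-3) + 2^(-4) + 2^(-5) + 2^(-6)
    = 0.25 + 0.25 + 0.25 + 0.25 + 0.125 + 0.0625 + 0.03125 + 0.015625
    = 79/64 = 1.234375
Since 1.234375 > 1, Kraft's inequality is NOT satisfied.
A prefix code with these lengths CANNOT exist.

Kraft sum = 1.234375. Not satisfied.


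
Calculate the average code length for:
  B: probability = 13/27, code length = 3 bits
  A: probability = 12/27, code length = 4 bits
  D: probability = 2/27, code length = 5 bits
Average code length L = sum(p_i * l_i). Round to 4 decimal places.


Weighted contributions p_i * l_i:
  B: (13/27) * 3 = 39/27
  A: (12/27) * 4 = 48/27
  D: (2/27) * 5 = 10/27
Sum = (39 + 48 + 10)/27 = 97/27

L = 97/27 = 3.5926 bits/symbol


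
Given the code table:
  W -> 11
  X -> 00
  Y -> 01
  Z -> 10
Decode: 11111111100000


Decoding:
11 -> W
11 -> W
11 -> W
11 -> W
10 -> Z
00 -> X
00 -> X


Result: WWWWZXX


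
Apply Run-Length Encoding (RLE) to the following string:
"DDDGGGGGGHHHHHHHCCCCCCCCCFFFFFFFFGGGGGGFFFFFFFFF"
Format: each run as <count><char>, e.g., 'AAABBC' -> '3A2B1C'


Scanning runs left to right:
  i=0: run of 'D' x 3 -> '3D'
  i=3: run of 'G' x 6 -> '6G'
  i=9: run of 'H' x 7 -> '7H'
  i=16: run of 'C' x 9 -> '9C'
  i=25: run of 'F' x 8 -> '8F'
  i=33: run of 'G' x 6 -> '6G'
  i=39: run of 'F' x 9 -> '9F'

RLE = 3D6G7H9C8F6G9F


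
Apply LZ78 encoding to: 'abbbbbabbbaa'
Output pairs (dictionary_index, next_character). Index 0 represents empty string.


LZ78 encoding steps:
Dictionary: {0: ''}
Step 1: w='' (idx 0), next='a' -> output (0, 'a'), add 'a' as idx 1
Step 2: w='' (idx 0), next='b' -> output (0, 'b'), add 'b' as idx 2
Step 3: w='b' (idx 2), next='b' -> output (2, 'b'), add 'bb' as idx 3
Step 4: w='bb' (idx 3), next='a' -> output (3, 'a'), add 'bba' as idx 4
Step 5: w='bb' (idx 3), next='b' -> output (3, 'b'), add 'bbb' as idx 5
Step 6: w='a' (idx 1), next='a' -> output (1, 'a'), add 'aa' as idx 6


Encoded: [(0, 'a'), (0, 'b'), (2, 'b'), (3, 'a'), (3, 'b'), (1, 'a')]


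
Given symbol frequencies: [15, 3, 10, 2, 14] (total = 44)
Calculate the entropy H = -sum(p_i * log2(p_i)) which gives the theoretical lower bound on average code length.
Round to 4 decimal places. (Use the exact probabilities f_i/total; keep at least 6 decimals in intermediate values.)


Per-symbol terms -p_i * log2(p_i) with p_i = f_i/44:
  p = 15/44 = 0.340909: log2(p) = -1.552541, -p*log2(p) = 0.529275
  p = 3/44 = 0.068182: log2(p) = -3.874469, -p*log2(p) = 0.264168
  p = 10/44 = 0.227273: log2(p) = -2.137504, -p*log2(p) = 0.485796
  p = 2/44 = 0.045455: log2(p) = -4.459432, -p*log2(p) = 0.202701
  p = 14/44 = 0.318182: log2(p) = -1.652077, -p*log2(p) = 0.525661
H = 0.529275 + 0.264168 + 0.485796 + 0.202701 + 0.525661 = 2.007601

H = 2.0076 bits/symbol


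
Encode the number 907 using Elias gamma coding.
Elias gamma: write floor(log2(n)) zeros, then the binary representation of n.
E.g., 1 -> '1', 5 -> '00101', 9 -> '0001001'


num_bits = floor(log2(907)) + 1 = 10
leading_zeros = num_bits - 1 = 9
binary(907) = 1110001011

Elias gamma(907) = '000000000' + '1110001011' = 0000000001110001011 (19 bits)


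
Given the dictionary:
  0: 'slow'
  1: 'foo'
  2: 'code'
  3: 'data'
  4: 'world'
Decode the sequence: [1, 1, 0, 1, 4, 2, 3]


Look up each index in the dictionary:
  1 -> 'foo'
  1 -> 'foo'
  0 -> 'slow'
  1 -> 'foo'
  4 -> 'world'
  2 -> 'code'
  3 -> 'data'

Decoded: "foo foo slow foo world code data"


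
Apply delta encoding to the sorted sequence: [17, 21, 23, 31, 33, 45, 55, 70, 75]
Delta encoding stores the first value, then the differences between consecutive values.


First value: 17
Deltas:
  21 - 17 = 4
  23 - 21 = 2
  31 - 23 = 8
  33 - 31 = 2
  45 - 33 = 12
  55 - 45 = 10
  70 - 55 = 15
  75 - 70 = 5


Delta encoded: [17, 4, 2, 8, 2, 12, 10, 15, 5]


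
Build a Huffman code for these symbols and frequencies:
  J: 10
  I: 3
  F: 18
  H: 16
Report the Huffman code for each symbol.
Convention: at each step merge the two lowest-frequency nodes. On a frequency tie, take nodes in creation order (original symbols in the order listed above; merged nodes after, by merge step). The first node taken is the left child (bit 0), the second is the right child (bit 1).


Huffman tree construction:
Step 1: Merge I(3) + J(10) = 13
Step 2: Merge (I+J)(13) + H(16) = 29
Step 3: Merge F(18) + ((I+J)+H)(29) = 47
Read each symbol's code off the tree from the root (left child = 0, right child = 1).

Codes:
  J: 101 (length 3)
  I: 100 (length 3)
  F: 0 (length 1)
  H: 11 (length 2)
Average code length: 89/47 = 1.8936 bits/symbol


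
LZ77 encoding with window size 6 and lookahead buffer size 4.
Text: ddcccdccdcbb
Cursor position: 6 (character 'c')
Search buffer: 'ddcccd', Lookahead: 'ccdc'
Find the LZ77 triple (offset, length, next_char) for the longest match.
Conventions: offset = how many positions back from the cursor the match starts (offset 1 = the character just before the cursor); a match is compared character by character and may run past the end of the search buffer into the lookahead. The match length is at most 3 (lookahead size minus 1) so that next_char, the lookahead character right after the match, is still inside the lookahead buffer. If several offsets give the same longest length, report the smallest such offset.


Try each offset into the search buffer:
  offset=1 (pos 5, char 'd'): match length 0
  offset=2 (pos 4, char 'c'): match length 1
  offset=3 (pos 3, char 'c'): match length 3
  offset=4 (pos 2, char 'c'): match length 2
  offset=5 (pos 1, char 'd'): match length 0
  offset=6 (pos 0, char 'd'): match length 0
Longest match has length 3 at offset 3.
next_char = character at position 6 + 3 = 9 -> 'c'

Best match: offset=3, length=3 (matching 'ccd' starting at position 3)
LZ77 triple: (3, 3, 'c')


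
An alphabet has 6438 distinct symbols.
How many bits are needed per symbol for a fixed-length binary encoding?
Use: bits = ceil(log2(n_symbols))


log2(6438) = 12.6524
Bracket: 2^12 = 4096 < 6438 <= 2^13 = 8192
So ceil(log2(6438)) = 13

bits = ceil(log2(6438)) = ceil(12.6524) = 13 bits


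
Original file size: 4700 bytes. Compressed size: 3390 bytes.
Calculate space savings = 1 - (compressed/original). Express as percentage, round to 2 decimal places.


ratio = compressed/original = 3390/4700 = 0.721277
savings = 1 - ratio = 1 - 0.721277 = 0.278723
as a percentage: 0.278723 * 100 = 27.87%

Space savings = 1 - 3390/4700 = 27.87%


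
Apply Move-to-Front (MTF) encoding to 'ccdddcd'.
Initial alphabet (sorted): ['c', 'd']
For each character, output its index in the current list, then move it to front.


MTF encoding:
'c': index 0 in ['c', 'd'] -> ['c', 'd']
'c': index 0 in ['c', 'd'] -> ['c', 'd']
'd': index 1 in ['c', 'd'] -> ['d', 'c']
'd': index 0 in ['d', 'c'] -> ['d', 'c']
'd': index 0 in ['d', 'c'] -> ['d', 'c']
'c': index 1 in ['d', 'c'] -> ['c', 'd']
'd': index 1 in ['c', 'd'] -> ['d', 'c']


Output: [0, 0, 1, 0, 0, 1, 1]


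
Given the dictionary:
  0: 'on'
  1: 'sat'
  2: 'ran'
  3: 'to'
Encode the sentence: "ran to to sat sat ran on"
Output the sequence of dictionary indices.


Look up each word in the dictionary:
  'ran' -> 2
  'to' -> 3
  'to' -> 3
  'sat' -> 1
  'sat' -> 1
  'ran' -> 2
  'on' -> 0

Encoded: [2, 3, 3, 1, 1, 2, 0]


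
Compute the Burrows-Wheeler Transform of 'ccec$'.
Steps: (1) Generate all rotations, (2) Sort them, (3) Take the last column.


Rotations (sorted):
  0: $ccec -> last char: c
  1: c$cce -> last char: e
  2: ccec$ -> last char: $
  3: cec$c -> last char: c
  4: ec$cc -> last char: c


BWT = ce$cc


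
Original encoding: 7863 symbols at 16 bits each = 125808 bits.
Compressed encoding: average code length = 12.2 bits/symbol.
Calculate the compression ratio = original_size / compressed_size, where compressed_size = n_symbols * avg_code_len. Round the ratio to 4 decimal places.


original_size = n_symbols * orig_bits = 7863 * 16 = 125808 bits
compressed_size = n_symbols * avg_code_len = 7863 * 12.2 = 95928.6 bits
ratio = original_size / compressed_size = 125808 / 95928.6 = 1.3115

Compression ratio = 1.3115


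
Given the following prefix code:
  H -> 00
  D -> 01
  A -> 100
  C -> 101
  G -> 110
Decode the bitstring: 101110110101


Decoding step by step:
Bits 101 -> C
Bits 110 -> G
Bits 110 -> G
Bits 101 -> C


Decoded message: CGGC


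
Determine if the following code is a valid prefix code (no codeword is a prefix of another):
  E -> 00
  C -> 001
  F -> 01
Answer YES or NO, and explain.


Checking each pair (does one codeword prefix another?):
  E='00' vs C='001': prefix -- VIOLATION

NO -- this is NOT a valid prefix code. E (00) is a prefix of C (001).


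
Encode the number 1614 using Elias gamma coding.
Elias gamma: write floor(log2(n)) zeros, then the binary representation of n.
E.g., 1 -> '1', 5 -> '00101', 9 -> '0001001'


num_bits = floor(log2(1614)) + 1 = 11
leading_zeros = num_bits - 1 = 10
binary(1614) = 11001001110

Elias gamma(1614) = '0000000000' + '11001001110' = 000000000011001001110 (21 bits)


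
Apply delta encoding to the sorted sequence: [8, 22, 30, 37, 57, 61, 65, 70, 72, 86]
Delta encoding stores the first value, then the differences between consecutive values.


First value: 8
Deltas:
  22 - 8 = 14
  30 - 22 = 8
  37 - 30 = 7
  57 - 37 = 20
  61 - 57 = 4
  65 - 61 = 4
  70 - 65 = 5
  72 - 70 = 2
  86 - 72 = 14


Delta encoded: [8, 14, 8, 7, 20, 4, 4, 5, 2, 14]


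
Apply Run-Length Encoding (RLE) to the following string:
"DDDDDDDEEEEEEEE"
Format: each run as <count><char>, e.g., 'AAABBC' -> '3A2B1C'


Scanning runs left to right:
  i=0: run of 'D' x 7 -> '7D'
  i=7: run of 'E' x 8 -> '8E'

RLE = 7D8E


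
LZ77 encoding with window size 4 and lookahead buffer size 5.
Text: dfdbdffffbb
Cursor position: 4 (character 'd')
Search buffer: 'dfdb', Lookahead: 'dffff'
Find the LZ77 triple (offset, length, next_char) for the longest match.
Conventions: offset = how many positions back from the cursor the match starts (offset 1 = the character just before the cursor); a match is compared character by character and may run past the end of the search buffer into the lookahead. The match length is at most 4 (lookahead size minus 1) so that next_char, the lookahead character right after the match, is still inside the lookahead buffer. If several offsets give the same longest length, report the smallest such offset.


Try each offset into the search buffer:
  offset=1 (pos 3, char 'b'): match length 0
  offset=2 (pos 2, char 'd'): match length 1
  offset=3 (pos 1, char 'f'): match length 0
  offset=4 (pos 0, char 'd'): match length 2
Longest match has length 2 at offset 4.
next_char = character at position 4 + 2 = 6 -> 'f'

Best match: offset=4, length=2 (matching 'df' starting at position 0)
LZ77 triple: (4, 2, 'f')
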